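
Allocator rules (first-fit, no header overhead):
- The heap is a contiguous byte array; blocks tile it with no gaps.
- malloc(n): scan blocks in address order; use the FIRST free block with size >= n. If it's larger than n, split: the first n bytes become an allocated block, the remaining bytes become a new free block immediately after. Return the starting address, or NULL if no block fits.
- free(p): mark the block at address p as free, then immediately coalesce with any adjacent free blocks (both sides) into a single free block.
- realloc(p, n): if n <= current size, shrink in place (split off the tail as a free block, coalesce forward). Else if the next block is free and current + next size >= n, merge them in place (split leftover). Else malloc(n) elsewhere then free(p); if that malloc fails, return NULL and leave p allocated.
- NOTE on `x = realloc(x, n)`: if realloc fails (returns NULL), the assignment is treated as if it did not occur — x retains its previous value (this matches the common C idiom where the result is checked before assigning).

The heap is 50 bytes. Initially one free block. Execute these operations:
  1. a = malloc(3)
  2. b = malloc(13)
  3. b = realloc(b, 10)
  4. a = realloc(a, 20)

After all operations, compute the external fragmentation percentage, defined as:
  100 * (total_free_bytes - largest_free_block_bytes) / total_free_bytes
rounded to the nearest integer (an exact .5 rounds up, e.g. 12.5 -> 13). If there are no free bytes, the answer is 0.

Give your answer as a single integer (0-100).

Op 1: a = malloc(3) -> a = 0; heap: [0-2 ALLOC][3-49 FREE]
Op 2: b = malloc(13) -> b = 3; heap: [0-2 ALLOC][3-15 ALLOC][16-49 FREE]
Op 3: b = realloc(b, 10) -> b = 3; heap: [0-2 ALLOC][3-12 ALLOC][13-49 FREE]
Op 4: a = realloc(a, 20) -> a = 13; heap: [0-2 FREE][3-12 ALLOC][13-32 ALLOC][33-49 FREE]
Free blocks: [3 17] total_free=20 largest=17 -> 100*(20-17)/20 = 300/20 = 15

Answer: 15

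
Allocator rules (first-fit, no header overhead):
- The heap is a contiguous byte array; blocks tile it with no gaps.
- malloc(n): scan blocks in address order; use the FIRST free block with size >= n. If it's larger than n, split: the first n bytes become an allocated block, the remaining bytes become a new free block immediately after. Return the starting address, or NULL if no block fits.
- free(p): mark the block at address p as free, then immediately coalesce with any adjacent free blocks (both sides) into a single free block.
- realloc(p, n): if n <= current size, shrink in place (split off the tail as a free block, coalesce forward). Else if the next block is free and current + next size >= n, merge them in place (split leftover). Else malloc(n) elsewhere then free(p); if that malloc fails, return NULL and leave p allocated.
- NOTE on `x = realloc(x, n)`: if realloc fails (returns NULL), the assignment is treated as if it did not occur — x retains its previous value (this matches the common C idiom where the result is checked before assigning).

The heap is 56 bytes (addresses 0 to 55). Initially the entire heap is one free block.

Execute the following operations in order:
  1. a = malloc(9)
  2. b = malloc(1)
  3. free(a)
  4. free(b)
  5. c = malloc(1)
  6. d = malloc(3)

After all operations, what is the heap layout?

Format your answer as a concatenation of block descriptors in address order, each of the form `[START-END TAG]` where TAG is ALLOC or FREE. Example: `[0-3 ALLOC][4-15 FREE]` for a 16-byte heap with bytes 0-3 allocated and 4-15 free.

Answer: [0-0 ALLOC][1-3 ALLOC][4-55 FREE]

Derivation:
Op 1: a = malloc(9) -> a = 0; heap: [0-8 ALLOC][9-55 FREE]
Op 2: b = malloc(1) -> b = 9; heap: [0-8 ALLOC][9-9 ALLOC][10-55 FREE]
Op 3: free(a) -> (freed a); heap: [0-8 FREE][9-9 ALLOC][10-55 FREE]
Op 4: free(b) -> (freed b); heap: [0-55 FREE]
Op 5: c = malloc(1) -> c = 0; heap: [0-0 ALLOC][1-55 FREE]
Op 6: d = malloc(3) -> d = 1; heap: [0-0 ALLOC][1-3 ALLOC][4-55 FREE]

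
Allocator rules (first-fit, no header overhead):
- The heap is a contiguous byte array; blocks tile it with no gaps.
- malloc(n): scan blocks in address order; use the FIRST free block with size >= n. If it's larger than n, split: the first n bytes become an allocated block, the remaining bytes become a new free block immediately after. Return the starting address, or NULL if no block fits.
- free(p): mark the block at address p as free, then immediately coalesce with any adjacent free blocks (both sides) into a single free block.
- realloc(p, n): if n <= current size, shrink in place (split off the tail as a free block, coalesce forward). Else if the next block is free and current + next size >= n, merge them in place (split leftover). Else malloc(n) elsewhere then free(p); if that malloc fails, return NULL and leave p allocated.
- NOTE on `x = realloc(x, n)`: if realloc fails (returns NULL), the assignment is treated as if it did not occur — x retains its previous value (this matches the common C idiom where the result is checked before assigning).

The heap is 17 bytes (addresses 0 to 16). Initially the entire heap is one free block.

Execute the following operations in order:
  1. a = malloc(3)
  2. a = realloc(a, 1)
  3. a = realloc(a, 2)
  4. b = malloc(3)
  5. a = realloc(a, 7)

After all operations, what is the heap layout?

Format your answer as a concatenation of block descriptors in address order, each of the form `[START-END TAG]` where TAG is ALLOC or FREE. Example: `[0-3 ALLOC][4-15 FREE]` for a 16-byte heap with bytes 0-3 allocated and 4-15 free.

Answer: [0-1 FREE][2-4 ALLOC][5-11 ALLOC][12-16 FREE]

Derivation:
Op 1: a = malloc(3) -> a = 0; heap: [0-2 ALLOC][3-16 FREE]
Op 2: a = realloc(a, 1) -> a = 0; heap: [0-0 ALLOC][1-16 FREE]
Op 3: a = realloc(a, 2) -> a = 0; heap: [0-1 ALLOC][2-16 FREE]
Op 4: b = malloc(3) -> b = 2; heap: [0-1 ALLOC][2-4 ALLOC][5-16 FREE]
Op 5: a = realloc(a, 7) -> a = 5; heap: [0-1 FREE][2-4 ALLOC][5-11 ALLOC][12-16 FREE]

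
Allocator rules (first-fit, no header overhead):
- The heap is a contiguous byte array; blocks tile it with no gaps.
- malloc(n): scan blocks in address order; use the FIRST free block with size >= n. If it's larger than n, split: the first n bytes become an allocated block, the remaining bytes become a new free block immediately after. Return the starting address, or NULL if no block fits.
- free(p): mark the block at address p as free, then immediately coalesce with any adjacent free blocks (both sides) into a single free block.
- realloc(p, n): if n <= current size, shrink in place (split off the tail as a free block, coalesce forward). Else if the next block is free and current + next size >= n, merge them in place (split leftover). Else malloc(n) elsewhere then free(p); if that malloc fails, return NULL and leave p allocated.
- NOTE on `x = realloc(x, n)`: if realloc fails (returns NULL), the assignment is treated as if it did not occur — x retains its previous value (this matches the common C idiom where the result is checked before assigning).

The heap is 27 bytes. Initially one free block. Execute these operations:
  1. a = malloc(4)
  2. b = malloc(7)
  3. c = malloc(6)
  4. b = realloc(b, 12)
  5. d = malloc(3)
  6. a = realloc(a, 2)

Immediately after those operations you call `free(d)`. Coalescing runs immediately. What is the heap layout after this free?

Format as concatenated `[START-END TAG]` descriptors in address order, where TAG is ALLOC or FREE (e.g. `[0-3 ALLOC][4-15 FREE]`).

Op 1: a = malloc(4) -> a = 0; heap: [0-3 ALLOC][4-26 FREE]
Op 2: b = malloc(7) -> b = 4; heap: [0-3 ALLOC][4-10 ALLOC][11-26 FREE]
Op 3: c = malloc(6) -> c = 11; heap: [0-3 ALLOC][4-10 ALLOC][11-16 ALLOC][17-26 FREE]
Op 4: b = realloc(b, 12) -> NULL (b unchanged); heap: [0-3 ALLOC][4-10 ALLOC][11-16 ALLOC][17-26 FREE]
Op 5: d = malloc(3) -> d = 17; heap: [0-3 ALLOC][4-10 ALLOC][11-16 ALLOC][17-19 ALLOC][20-26 FREE]
Op 6: a = realloc(a, 2) -> a = 0; heap: [0-1 ALLOC][2-3 FREE][4-10 ALLOC][11-16 ALLOC][17-19 ALLOC][20-26 FREE]
free(d): d = 17 -> block [17-19 ALLOC]; mark free, coalesce with adjacent free neighbors -> [0-1 ALLOC][2-3 FREE][4-10 ALLOC][11-16 ALLOC][17-26 FREE]

Answer: [0-1 ALLOC][2-3 FREE][4-10 ALLOC][11-16 ALLOC][17-26 FREE]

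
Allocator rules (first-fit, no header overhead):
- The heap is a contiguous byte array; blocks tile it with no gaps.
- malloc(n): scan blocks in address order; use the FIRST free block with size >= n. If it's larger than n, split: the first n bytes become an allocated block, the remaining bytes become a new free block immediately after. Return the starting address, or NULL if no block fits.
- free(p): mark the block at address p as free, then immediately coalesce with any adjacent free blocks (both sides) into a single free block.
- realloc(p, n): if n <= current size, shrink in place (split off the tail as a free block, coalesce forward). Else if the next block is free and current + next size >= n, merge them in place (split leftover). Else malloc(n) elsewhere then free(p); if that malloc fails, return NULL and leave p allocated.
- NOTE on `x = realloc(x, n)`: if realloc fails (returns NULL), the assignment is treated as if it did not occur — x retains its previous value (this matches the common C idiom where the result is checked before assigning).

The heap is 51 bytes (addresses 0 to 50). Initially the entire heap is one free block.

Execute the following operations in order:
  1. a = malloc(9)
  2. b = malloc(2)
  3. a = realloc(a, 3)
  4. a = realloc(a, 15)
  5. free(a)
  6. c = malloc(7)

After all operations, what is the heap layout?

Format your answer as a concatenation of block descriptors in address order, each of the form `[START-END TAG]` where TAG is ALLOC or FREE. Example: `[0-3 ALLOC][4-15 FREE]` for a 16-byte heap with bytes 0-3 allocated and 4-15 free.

Answer: [0-6 ALLOC][7-8 FREE][9-10 ALLOC][11-50 FREE]

Derivation:
Op 1: a = malloc(9) -> a = 0; heap: [0-8 ALLOC][9-50 FREE]
Op 2: b = malloc(2) -> b = 9; heap: [0-8 ALLOC][9-10 ALLOC][11-50 FREE]
Op 3: a = realloc(a, 3) -> a = 0; heap: [0-2 ALLOC][3-8 FREE][9-10 ALLOC][11-50 FREE]
Op 4: a = realloc(a, 15) -> a = 11; heap: [0-8 FREE][9-10 ALLOC][11-25 ALLOC][26-50 FREE]
Op 5: free(a) -> (freed a); heap: [0-8 FREE][9-10 ALLOC][11-50 FREE]
Op 6: c = malloc(7) -> c = 0; heap: [0-6 ALLOC][7-8 FREE][9-10 ALLOC][11-50 FREE]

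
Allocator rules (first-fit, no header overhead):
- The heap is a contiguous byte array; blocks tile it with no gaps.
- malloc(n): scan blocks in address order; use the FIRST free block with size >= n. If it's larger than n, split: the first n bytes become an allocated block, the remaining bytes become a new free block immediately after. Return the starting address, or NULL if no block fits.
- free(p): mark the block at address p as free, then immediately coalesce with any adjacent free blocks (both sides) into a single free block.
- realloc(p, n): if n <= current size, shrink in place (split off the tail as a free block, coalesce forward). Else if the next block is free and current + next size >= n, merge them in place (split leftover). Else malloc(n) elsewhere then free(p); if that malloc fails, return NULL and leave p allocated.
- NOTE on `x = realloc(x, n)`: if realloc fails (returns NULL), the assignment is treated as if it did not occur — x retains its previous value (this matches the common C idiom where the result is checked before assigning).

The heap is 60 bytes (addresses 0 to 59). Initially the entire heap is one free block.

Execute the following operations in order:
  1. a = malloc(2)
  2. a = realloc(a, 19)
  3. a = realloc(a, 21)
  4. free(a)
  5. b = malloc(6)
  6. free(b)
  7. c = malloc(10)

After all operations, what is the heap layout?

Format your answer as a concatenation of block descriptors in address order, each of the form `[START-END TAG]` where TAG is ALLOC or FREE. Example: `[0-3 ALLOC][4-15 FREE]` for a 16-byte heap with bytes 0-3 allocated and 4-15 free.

Answer: [0-9 ALLOC][10-59 FREE]

Derivation:
Op 1: a = malloc(2) -> a = 0; heap: [0-1 ALLOC][2-59 FREE]
Op 2: a = realloc(a, 19) -> a = 0; heap: [0-18 ALLOC][19-59 FREE]
Op 3: a = realloc(a, 21) -> a = 0; heap: [0-20 ALLOC][21-59 FREE]
Op 4: free(a) -> (freed a); heap: [0-59 FREE]
Op 5: b = malloc(6) -> b = 0; heap: [0-5 ALLOC][6-59 FREE]
Op 6: free(b) -> (freed b); heap: [0-59 FREE]
Op 7: c = malloc(10) -> c = 0; heap: [0-9 ALLOC][10-59 FREE]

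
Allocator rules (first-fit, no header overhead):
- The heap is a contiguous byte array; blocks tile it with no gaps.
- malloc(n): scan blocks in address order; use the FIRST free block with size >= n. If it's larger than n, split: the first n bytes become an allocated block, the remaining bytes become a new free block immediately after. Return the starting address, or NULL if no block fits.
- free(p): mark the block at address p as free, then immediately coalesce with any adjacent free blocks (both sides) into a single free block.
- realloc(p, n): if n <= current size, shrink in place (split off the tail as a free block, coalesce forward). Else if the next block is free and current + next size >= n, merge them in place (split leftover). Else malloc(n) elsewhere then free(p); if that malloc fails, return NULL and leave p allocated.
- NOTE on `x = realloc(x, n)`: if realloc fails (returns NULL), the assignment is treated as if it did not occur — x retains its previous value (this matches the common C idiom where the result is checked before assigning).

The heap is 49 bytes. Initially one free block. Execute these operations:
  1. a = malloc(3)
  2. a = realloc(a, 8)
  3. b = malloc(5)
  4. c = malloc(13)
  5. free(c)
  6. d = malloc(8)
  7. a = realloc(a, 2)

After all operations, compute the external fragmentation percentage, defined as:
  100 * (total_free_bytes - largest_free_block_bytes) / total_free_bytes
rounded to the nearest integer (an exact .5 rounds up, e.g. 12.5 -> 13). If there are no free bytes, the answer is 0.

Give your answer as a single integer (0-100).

Op 1: a = malloc(3) -> a = 0; heap: [0-2 ALLOC][3-48 FREE]
Op 2: a = realloc(a, 8) -> a = 0; heap: [0-7 ALLOC][8-48 FREE]
Op 3: b = malloc(5) -> b = 8; heap: [0-7 ALLOC][8-12 ALLOC][13-48 FREE]
Op 4: c = malloc(13) -> c = 13; heap: [0-7 ALLOC][8-12 ALLOC][13-25 ALLOC][26-48 FREE]
Op 5: free(c) -> (freed c); heap: [0-7 ALLOC][8-12 ALLOC][13-48 FREE]
Op 6: d = malloc(8) -> d = 13; heap: [0-7 ALLOC][8-12 ALLOC][13-20 ALLOC][21-48 FREE]
Op 7: a = realloc(a, 2) -> a = 0; heap: [0-1 ALLOC][2-7 FREE][8-12 ALLOC][13-20 ALLOC][21-48 FREE]
Free blocks: [6 28] total_free=34 largest=28 -> 100*(34-28)/34 = 600/34 ≈ 17.647 -> rounds to 18

Answer: 18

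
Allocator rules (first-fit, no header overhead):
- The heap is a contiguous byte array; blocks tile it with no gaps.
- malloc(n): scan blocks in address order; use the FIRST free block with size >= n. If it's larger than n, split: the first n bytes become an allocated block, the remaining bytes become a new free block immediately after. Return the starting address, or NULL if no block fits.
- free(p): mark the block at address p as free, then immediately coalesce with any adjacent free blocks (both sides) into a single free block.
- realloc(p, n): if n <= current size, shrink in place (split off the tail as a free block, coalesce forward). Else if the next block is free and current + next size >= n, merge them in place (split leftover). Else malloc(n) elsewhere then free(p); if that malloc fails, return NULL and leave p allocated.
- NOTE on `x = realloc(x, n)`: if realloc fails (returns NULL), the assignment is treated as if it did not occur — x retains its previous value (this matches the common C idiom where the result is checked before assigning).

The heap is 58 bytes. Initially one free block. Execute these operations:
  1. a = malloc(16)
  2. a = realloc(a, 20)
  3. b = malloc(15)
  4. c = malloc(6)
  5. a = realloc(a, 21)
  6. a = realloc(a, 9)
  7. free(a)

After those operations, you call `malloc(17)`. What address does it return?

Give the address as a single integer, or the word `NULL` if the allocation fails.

Op 1: a = malloc(16) -> a = 0; heap: [0-15 ALLOC][16-57 FREE]
Op 2: a = realloc(a, 20) -> a = 0; heap: [0-19 ALLOC][20-57 FREE]
Op 3: b = malloc(15) -> b = 20; heap: [0-19 ALLOC][20-34 ALLOC][35-57 FREE]
Op 4: c = malloc(6) -> c = 35; heap: [0-19 ALLOC][20-34 ALLOC][35-40 ALLOC][41-57 FREE]
Op 5: a = realloc(a, 21) -> NULL (a unchanged); heap: [0-19 ALLOC][20-34 ALLOC][35-40 ALLOC][41-57 FREE]
Op 6: a = realloc(a, 9) -> a = 0; heap: [0-8 ALLOC][9-19 FREE][20-34 ALLOC][35-40 ALLOC][41-57 FREE]
Op 7: free(a) -> (freed a); heap: [0-19 FREE][20-34 ALLOC][35-40 ALLOC][41-57 FREE]
malloc(17): first-fit scan over [0-19 FREE][20-34 ALLOC][35-40 ALLOC][41-57 FREE] -> 0

Answer: 0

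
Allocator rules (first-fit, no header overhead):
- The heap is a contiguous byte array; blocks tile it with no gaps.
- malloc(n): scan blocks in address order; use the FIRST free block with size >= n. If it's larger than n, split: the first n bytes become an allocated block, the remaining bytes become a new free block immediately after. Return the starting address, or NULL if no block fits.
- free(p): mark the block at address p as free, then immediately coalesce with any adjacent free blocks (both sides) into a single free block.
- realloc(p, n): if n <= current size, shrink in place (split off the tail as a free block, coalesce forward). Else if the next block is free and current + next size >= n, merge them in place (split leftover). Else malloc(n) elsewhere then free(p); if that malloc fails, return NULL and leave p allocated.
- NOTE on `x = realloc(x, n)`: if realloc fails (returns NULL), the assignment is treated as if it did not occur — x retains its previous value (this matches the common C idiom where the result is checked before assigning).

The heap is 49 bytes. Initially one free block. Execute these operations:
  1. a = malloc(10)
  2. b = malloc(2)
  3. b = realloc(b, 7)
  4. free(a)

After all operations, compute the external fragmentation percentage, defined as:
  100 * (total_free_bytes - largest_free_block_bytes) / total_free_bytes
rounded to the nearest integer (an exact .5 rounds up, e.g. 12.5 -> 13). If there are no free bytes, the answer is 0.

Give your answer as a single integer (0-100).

Answer: 24

Derivation:
Op 1: a = malloc(10) -> a = 0; heap: [0-9 ALLOC][10-48 FREE]
Op 2: b = malloc(2) -> b = 10; heap: [0-9 ALLOC][10-11 ALLOC][12-48 FREE]
Op 3: b = realloc(b, 7) -> b = 10; heap: [0-9 ALLOC][10-16 ALLOC][17-48 FREE]
Op 4: free(a) -> (freed a); heap: [0-9 FREE][10-16 ALLOC][17-48 FREE]
Free blocks: [10 32] total_free=42 largest=32 -> 100*(42-32)/42 = 1000/42 ≈ 23.810 -> rounds to 24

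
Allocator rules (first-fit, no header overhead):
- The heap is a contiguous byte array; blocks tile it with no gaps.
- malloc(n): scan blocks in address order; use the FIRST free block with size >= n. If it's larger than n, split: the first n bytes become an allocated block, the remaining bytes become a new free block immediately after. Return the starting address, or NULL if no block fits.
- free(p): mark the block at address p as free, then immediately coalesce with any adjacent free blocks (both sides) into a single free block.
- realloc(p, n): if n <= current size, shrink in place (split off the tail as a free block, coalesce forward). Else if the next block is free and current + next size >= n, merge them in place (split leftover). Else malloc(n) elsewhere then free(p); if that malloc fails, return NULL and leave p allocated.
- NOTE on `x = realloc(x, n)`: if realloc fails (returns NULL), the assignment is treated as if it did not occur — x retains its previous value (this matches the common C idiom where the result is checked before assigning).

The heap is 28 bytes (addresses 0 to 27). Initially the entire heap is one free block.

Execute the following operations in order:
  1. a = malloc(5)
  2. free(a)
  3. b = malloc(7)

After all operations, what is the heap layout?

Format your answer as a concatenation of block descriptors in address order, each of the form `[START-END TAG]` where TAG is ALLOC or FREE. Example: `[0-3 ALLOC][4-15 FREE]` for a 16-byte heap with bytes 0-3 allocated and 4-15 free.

Op 1: a = malloc(5) -> a = 0; heap: [0-4 ALLOC][5-27 FREE]
Op 2: free(a) -> (freed a); heap: [0-27 FREE]
Op 3: b = malloc(7) -> b = 0; heap: [0-6 ALLOC][7-27 FREE]

Answer: [0-6 ALLOC][7-27 FREE]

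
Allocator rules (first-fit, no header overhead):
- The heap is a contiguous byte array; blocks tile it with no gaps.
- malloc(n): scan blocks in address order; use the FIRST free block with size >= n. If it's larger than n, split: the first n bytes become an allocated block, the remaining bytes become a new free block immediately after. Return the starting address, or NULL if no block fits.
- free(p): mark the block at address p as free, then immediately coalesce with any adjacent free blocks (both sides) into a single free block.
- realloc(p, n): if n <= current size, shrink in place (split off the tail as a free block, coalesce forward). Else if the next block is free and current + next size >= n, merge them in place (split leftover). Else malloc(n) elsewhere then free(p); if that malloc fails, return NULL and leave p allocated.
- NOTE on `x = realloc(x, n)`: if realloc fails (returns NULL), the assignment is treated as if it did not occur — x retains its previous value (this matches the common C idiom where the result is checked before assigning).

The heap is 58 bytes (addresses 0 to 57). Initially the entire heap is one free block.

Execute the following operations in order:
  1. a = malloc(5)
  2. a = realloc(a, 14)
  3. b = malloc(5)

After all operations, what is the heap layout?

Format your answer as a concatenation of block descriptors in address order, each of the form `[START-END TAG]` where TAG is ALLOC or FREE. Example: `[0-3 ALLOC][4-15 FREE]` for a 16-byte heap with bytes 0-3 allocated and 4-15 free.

Answer: [0-13 ALLOC][14-18 ALLOC][19-57 FREE]

Derivation:
Op 1: a = malloc(5) -> a = 0; heap: [0-4 ALLOC][5-57 FREE]
Op 2: a = realloc(a, 14) -> a = 0; heap: [0-13 ALLOC][14-57 FREE]
Op 3: b = malloc(5) -> b = 14; heap: [0-13 ALLOC][14-18 ALLOC][19-57 FREE]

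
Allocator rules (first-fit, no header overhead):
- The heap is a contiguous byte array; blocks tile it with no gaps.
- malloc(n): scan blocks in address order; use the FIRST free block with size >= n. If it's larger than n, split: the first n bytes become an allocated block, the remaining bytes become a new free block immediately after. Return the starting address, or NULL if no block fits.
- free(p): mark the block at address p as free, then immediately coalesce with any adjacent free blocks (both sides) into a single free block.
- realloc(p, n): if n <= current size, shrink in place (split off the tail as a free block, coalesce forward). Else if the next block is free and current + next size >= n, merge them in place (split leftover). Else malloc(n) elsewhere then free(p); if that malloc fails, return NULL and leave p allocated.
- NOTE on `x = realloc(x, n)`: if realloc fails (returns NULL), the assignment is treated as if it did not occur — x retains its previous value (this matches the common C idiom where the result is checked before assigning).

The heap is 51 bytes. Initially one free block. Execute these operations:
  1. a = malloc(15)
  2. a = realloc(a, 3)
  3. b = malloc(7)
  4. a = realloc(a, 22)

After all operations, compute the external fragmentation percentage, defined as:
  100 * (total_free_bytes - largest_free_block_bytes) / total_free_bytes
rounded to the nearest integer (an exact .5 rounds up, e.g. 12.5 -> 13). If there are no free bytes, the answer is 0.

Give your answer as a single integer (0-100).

Answer: 14

Derivation:
Op 1: a = malloc(15) -> a = 0; heap: [0-14 ALLOC][15-50 FREE]
Op 2: a = realloc(a, 3) -> a = 0; heap: [0-2 ALLOC][3-50 FREE]
Op 3: b = malloc(7) -> b = 3; heap: [0-2 ALLOC][3-9 ALLOC][10-50 FREE]
Op 4: a = realloc(a, 22) -> a = 10; heap: [0-2 FREE][3-9 ALLOC][10-31 ALLOC][32-50 FREE]
Free blocks: [3 19] total_free=22 largest=19 -> 100*(22-19)/22 = 300/22 ≈ 13.636 -> rounds to 14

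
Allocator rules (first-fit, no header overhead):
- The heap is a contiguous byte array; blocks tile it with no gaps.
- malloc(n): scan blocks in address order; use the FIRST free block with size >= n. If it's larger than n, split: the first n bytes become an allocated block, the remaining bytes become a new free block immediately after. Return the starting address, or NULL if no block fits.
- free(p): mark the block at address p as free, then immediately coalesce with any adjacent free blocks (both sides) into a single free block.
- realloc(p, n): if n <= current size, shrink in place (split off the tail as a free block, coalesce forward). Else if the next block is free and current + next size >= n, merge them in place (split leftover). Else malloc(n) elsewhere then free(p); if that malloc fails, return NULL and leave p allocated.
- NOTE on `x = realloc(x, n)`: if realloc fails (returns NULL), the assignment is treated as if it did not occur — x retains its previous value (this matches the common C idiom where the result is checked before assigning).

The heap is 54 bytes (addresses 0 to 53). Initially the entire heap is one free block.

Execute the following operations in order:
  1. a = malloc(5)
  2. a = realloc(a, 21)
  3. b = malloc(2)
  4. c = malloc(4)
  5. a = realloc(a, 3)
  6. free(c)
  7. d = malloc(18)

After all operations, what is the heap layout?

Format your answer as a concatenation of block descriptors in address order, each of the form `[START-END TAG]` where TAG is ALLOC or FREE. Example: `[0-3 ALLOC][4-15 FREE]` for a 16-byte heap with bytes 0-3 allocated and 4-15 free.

Answer: [0-2 ALLOC][3-20 ALLOC][21-22 ALLOC][23-53 FREE]

Derivation:
Op 1: a = malloc(5) -> a = 0; heap: [0-4 ALLOC][5-53 FREE]
Op 2: a = realloc(a, 21) -> a = 0; heap: [0-20 ALLOC][21-53 FREE]
Op 3: b = malloc(2) -> b = 21; heap: [0-20 ALLOC][21-22 ALLOC][23-53 FREE]
Op 4: c = malloc(4) -> c = 23; heap: [0-20 ALLOC][21-22 ALLOC][23-26 ALLOC][27-53 FREE]
Op 5: a = realloc(a, 3) -> a = 0; heap: [0-2 ALLOC][3-20 FREE][21-22 ALLOC][23-26 ALLOC][27-53 FREE]
Op 6: free(c) -> (freed c); heap: [0-2 ALLOC][3-20 FREE][21-22 ALLOC][23-53 FREE]
Op 7: d = malloc(18) -> d = 3; heap: [0-2 ALLOC][3-20 ALLOC][21-22 ALLOC][23-53 FREE]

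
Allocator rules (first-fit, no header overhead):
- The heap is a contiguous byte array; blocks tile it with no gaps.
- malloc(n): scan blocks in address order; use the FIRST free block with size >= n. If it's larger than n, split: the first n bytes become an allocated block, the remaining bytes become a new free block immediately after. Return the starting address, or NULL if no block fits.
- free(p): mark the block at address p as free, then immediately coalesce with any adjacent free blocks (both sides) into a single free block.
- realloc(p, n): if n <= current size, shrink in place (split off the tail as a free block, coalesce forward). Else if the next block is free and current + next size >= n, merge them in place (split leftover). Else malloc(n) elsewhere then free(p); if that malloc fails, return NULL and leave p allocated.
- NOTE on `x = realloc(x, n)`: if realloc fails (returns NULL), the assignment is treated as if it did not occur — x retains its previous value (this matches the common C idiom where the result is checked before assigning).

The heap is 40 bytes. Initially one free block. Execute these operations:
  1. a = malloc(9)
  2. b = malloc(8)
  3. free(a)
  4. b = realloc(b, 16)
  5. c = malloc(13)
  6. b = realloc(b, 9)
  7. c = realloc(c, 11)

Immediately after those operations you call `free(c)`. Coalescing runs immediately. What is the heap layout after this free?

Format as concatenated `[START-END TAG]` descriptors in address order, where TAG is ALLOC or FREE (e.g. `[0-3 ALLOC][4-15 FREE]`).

Answer: [0-8 FREE][9-17 ALLOC][18-39 FREE]

Derivation:
Op 1: a = malloc(9) -> a = 0; heap: [0-8 ALLOC][9-39 FREE]
Op 2: b = malloc(8) -> b = 9; heap: [0-8 ALLOC][9-16 ALLOC][17-39 FREE]
Op 3: free(a) -> (freed a); heap: [0-8 FREE][9-16 ALLOC][17-39 FREE]
Op 4: b = realloc(b, 16) -> b = 9; heap: [0-8 FREE][9-24 ALLOC][25-39 FREE]
Op 5: c = malloc(13) -> c = 25; heap: [0-8 FREE][9-24 ALLOC][25-37 ALLOC][38-39 FREE]
Op 6: b = realloc(b, 9) -> b = 9; heap: [0-8 FREE][9-17 ALLOC][18-24 FREE][25-37 ALLOC][38-39 FREE]
Op 7: c = realloc(c, 11) -> c = 25; heap: [0-8 FREE][9-17 ALLOC][18-24 FREE][25-35 ALLOC][36-39 FREE]
free(c): c = 25 -> block [25-35 ALLOC]; mark free, coalesce with adjacent free neighbors -> [0-8 FREE][9-17 ALLOC][18-39 FREE]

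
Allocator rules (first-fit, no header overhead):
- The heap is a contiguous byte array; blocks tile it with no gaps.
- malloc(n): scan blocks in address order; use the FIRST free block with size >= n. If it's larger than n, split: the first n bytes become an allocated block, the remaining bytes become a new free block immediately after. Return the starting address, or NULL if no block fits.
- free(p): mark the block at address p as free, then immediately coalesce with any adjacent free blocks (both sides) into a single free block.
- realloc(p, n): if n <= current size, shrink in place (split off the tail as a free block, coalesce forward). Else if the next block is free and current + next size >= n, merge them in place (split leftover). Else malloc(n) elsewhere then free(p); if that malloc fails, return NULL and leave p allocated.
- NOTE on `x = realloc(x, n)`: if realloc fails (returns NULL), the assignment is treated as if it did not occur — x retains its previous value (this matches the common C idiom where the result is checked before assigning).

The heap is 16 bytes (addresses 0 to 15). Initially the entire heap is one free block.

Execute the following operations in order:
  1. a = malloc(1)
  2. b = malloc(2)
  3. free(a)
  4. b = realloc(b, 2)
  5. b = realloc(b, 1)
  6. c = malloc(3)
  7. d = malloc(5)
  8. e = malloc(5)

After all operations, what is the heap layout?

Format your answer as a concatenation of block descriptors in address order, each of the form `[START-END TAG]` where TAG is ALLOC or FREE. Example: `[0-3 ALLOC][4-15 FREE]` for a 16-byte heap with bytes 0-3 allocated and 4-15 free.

Answer: [0-0 FREE][1-1 ALLOC][2-4 ALLOC][5-9 ALLOC][10-14 ALLOC][15-15 FREE]

Derivation:
Op 1: a = malloc(1) -> a = 0; heap: [0-0 ALLOC][1-15 FREE]
Op 2: b = malloc(2) -> b = 1; heap: [0-0 ALLOC][1-2 ALLOC][3-15 FREE]
Op 3: free(a) -> (freed a); heap: [0-0 FREE][1-2 ALLOC][3-15 FREE]
Op 4: b = realloc(b, 2) -> b = 1; heap: [0-0 FREE][1-2 ALLOC][3-15 FREE]
Op 5: b = realloc(b, 1) -> b = 1; heap: [0-0 FREE][1-1 ALLOC][2-15 FREE]
Op 6: c = malloc(3) -> c = 2; heap: [0-0 FREE][1-1 ALLOC][2-4 ALLOC][5-15 FREE]
Op 7: d = malloc(5) -> d = 5; heap: [0-0 FREE][1-1 ALLOC][2-4 ALLOC][5-9 ALLOC][10-15 FREE]
Op 8: e = malloc(5) -> e = 10; heap: [0-0 FREE][1-1 ALLOC][2-4 ALLOC][5-9 ALLOC][10-14 ALLOC][15-15 FREE]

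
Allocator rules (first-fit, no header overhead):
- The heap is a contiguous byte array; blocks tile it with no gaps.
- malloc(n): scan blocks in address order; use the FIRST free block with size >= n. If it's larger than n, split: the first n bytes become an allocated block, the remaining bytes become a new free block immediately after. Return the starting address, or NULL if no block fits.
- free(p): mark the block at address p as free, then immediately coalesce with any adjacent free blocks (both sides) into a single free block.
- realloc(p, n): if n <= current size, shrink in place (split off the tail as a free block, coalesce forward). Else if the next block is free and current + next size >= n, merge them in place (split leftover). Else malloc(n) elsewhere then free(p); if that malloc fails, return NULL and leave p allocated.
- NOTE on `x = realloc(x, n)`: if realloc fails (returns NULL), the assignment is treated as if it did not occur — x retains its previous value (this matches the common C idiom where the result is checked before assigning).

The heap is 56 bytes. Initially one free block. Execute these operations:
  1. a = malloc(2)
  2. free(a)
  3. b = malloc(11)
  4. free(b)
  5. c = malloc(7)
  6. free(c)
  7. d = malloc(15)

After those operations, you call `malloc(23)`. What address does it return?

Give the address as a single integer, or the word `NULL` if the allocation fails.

Answer: 15

Derivation:
Op 1: a = malloc(2) -> a = 0; heap: [0-1 ALLOC][2-55 FREE]
Op 2: free(a) -> (freed a); heap: [0-55 FREE]
Op 3: b = malloc(11) -> b = 0; heap: [0-10 ALLOC][11-55 FREE]
Op 4: free(b) -> (freed b); heap: [0-55 FREE]
Op 5: c = malloc(7) -> c = 0; heap: [0-6 ALLOC][7-55 FREE]
Op 6: free(c) -> (freed c); heap: [0-55 FREE]
Op 7: d = malloc(15) -> d = 0; heap: [0-14 ALLOC][15-55 FREE]
malloc(23): first-fit scan over [0-14 ALLOC][15-55 FREE] -> 15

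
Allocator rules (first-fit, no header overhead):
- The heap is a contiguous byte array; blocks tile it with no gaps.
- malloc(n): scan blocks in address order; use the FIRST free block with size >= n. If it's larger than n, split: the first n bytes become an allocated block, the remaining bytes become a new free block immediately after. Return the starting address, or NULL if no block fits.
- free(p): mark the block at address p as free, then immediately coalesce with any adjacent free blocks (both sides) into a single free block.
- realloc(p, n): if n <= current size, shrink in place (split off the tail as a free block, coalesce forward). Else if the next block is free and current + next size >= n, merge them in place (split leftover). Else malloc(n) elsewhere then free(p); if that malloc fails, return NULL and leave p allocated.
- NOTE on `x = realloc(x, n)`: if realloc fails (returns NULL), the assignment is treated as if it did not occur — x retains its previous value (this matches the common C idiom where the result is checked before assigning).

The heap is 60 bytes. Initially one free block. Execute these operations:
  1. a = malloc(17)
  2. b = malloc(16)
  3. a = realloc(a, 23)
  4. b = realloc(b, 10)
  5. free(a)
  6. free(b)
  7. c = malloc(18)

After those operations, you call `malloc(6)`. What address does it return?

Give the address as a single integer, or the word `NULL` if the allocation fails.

Answer: 18

Derivation:
Op 1: a = malloc(17) -> a = 0; heap: [0-16 ALLOC][17-59 FREE]
Op 2: b = malloc(16) -> b = 17; heap: [0-16 ALLOC][17-32 ALLOC][33-59 FREE]
Op 3: a = realloc(a, 23) -> a = 33; heap: [0-16 FREE][17-32 ALLOC][33-55 ALLOC][56-59 FREE]
Op 4: b = realloc(b, 10) -> b = 17; heap: [0-16 FREE][17-26 ALLOC][27-32 FREE][33-55 ALLOC][56-59 FREE]
Op 5: free(a) -> (freed a); heap: [0-16 FREE][17-26 ALLOC][27-59 FREE]
Op 6: free(b) -> (freed b); heap: [0-59 FREE]
Op 7: c = malloc(18) -> c = 0; heap: [0-17 ALLOC][18-59 FREE]
malloc(6): first-fit scan over [0-17 ALLOC][18-59 FREE] -> 18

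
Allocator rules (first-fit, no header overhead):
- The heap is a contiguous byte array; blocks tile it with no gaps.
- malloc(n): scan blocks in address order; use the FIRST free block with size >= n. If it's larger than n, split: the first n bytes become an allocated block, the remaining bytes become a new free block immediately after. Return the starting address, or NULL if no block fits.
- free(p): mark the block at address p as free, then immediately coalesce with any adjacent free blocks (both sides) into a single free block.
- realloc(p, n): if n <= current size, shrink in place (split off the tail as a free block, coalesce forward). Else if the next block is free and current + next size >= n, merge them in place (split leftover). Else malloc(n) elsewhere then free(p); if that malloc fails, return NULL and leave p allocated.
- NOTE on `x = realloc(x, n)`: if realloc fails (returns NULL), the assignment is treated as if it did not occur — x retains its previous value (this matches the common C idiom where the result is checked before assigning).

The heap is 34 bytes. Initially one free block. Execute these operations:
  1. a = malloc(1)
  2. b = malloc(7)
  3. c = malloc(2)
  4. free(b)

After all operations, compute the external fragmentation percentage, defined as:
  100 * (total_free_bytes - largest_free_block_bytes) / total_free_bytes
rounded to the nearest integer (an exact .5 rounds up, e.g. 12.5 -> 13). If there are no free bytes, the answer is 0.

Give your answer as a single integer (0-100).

Answer: 23

Derivation:
Op 1: a = malloc(1) -> a = 0; heap: [0-0 ALLOC][1-33 FREE]
Op 2: b = malloc(7) -> b = 1; heap: [0-0 ALLOC][1-7 ALLOC][8-33 FREE]
Op 3: c = malloc(2) -> c = 8; heap: [0-0 ALLOC][1-7 ALLOC][8-9 ALLOC][10-33 FREE]
Op 4: free(b) -> (freed b); heap: [0-0 ALLOC][1-7 FREE][8-9 ALLOC][10-33 FREE]
Free blocks: [7 24] total_free=31 largest=24 -> 100*(31-24)/31 = 700/31 ≈ 22.581 -> rounds to 23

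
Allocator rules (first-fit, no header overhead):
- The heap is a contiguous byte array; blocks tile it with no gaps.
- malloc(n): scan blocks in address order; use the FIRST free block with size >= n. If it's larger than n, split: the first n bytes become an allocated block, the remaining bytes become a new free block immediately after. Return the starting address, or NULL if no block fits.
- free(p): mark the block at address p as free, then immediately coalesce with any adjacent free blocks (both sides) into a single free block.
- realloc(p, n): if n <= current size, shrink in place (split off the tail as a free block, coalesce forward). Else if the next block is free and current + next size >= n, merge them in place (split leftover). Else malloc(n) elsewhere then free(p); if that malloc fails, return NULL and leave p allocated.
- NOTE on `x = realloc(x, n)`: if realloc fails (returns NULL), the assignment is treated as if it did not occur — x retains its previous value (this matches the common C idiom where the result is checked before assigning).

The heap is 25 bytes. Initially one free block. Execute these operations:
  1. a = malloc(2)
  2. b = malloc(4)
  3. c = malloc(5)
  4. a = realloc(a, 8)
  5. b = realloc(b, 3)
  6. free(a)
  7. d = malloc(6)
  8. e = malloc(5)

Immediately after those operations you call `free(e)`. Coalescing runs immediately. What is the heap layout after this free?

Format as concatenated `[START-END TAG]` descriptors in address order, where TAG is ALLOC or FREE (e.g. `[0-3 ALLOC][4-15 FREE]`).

Answer: [0-1 FREE][2-4 ALLOC][5-5 FREE][6-10 ALLOC][11-16 ALLOC][17-24 FREE]

Derivation:
Op 1: a = malloc(2) -> a = 0; heap: [0-1 ALLOC][2-24 FREE]
Op 2: b = malloc(4) -> b = 2; heap: [0-1 ALLOC][2-5 ALLOC][6-24 FREE]
Op 3: c = malloc(5) -> c = 6; heap: [0-1 ALLOC][2-5 ALLOC][6-10 ALLOC][11-24 FREE]
Op 4: a = realloc(a, 8) -> a = 11; heap: [0-1 FREE][2-5 ALLOC][6-10 ALLOC][11-18 ALLOC][19-24 FREE]
Op 5: b = realloc(b, 3) -> b = 2; heap: [0-1 FREE][2-4 ALLOC][5-5 FREE][6-10 ALLOC][11-18 ALLOC][19-24 FREE]
Op 6: free(a) -> (freed a); heap: [0-1 FREE][2-4 ALLOC][5-5 FREE][6-10 ALLOC][11-24 FREE]
Op 7: d = malloc(6) -> d = 11; heap: [0-1 FREE][2-4 ALLOC][5-5 FREE][6-10 ALLOC][11-16 ALLOC][17-24 FREE]
Op 8: e = malloc(5) -> e = 17; heap: [0-1 FREE][2-4 ALLOC][5-5 FREE][6-10 ALLOC][11-16 ALLOC][17-21 ALLOC][22-24 FREE]
free(e): e = 17 -> block [17-21 ALLOC]; mark free, coalesce with adjacent free neighbors -> [0-1 FREE][2-4 ALLOC][5-5 FREE][6-10 ALLOC][11-16 ALLOC][17-24 FREE]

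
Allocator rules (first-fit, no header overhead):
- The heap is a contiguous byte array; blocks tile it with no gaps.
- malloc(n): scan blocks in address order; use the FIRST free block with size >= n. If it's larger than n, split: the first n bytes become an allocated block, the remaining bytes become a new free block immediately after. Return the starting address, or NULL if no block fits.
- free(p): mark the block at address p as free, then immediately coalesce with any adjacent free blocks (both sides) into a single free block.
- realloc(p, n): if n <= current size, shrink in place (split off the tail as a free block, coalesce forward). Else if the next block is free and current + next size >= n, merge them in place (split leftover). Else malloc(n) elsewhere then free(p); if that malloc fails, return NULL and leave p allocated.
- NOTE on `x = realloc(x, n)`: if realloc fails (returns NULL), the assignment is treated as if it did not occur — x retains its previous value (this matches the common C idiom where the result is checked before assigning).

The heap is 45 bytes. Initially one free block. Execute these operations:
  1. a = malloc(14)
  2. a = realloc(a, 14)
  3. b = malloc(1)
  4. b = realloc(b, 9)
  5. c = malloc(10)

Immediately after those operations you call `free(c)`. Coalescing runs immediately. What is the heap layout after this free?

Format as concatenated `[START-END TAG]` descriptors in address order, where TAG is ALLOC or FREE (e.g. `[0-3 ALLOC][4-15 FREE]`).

Op 1: a = malloc(14) -> a = 0; heap: [0-13 ALLOC][14-44 FREE]
Op 2: a = realloc(a, 14) -> a = 0; heap: [0-13 ALLOC][14-44 FREE]
Op 3: b = malloc(1) -> b = 14; heap: [0-13 ALLOC][14-14 ALLOC][15-44 FREE]
Op 4: b = realloc(b, 9) -> b = 14; heap: [0-13 ALLOC][14-22 ALLOC][23-44 FREE]
Op 5: c = malloc(10) -> c = 23; heap: [0-13 ALLOC][14-22 ALLOC][23-32 ALLOC][33-44 FREE]
free(c): c = 23 -> block [23-32 ALLOC]; mark free, coalesce with adjacent free neighbors -> [0-13 ALLOC][14-22 ALLOC][23-44 FREE]

Answer: [0-13 ALLOC][14-22 ALLOC][23-44 FREE]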